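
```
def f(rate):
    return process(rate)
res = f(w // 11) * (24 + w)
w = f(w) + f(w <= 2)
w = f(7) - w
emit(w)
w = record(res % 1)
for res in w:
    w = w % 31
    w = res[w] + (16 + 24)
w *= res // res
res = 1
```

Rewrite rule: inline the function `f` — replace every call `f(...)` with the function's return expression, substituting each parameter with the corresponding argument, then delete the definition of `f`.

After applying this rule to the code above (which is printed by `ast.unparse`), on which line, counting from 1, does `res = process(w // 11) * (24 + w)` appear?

Transformed code:
res = process(w // 11) * (24 + w)
w = process(w) + process(w <= 2)
w = process(7) - w
emit(w)
w = record(res % 1)
for res in w:
    w = w % 31
    w = res[w] + (16 + 24)
w *= res // res
res = 1

1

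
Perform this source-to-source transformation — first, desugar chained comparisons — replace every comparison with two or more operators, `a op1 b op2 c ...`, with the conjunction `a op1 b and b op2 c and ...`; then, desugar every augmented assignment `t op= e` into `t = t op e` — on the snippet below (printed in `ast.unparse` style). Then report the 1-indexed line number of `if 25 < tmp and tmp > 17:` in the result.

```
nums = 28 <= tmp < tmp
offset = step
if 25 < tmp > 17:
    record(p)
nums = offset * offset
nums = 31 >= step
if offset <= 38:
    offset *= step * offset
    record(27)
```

3

Transformed code:
nums = 28 <= tmp and tmp < tmp
offset = step
if 25 < tmp and tmp > 17:
    record(p)
nums = offset * offset
nums = 31 >= step
if offset <= 38:
    offset = offset * (step * offset)
    record(27)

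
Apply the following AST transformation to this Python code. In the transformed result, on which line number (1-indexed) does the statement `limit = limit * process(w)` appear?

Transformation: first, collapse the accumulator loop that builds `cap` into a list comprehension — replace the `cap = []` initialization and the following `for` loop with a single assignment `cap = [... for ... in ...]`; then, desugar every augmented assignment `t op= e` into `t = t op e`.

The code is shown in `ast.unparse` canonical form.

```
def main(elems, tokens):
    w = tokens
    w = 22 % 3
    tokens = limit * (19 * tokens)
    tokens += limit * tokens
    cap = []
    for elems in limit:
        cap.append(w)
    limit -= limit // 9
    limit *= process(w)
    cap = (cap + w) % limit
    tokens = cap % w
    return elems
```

Transformed code:
def main(elems, tokens):
    w = tokens
    w = 22 % 3
    tokens = limit * (19 * tokens)
    tokens = tokens + limit * tokens
    cap = [w for elems in limit]
    limit = limit - limit // 9
    limit = limit * process(w)
    cap = (cap + w) % limit
    tokens = cap % w
    return elems

8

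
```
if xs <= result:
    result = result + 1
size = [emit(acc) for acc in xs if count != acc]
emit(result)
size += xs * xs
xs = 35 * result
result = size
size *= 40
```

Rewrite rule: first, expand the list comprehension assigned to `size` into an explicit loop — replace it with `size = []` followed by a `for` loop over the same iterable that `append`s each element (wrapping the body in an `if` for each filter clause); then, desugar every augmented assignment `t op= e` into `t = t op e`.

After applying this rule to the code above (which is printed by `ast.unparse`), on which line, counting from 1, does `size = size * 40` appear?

Transformed code:
if xs <= result:
    result = result + 1
size = []
for acc in xs:
    if count != acc:
        size.append(emit(acc))
emit(result)
size = size + xs * xs
xs = 35 * result
result = size
size = size * 40

11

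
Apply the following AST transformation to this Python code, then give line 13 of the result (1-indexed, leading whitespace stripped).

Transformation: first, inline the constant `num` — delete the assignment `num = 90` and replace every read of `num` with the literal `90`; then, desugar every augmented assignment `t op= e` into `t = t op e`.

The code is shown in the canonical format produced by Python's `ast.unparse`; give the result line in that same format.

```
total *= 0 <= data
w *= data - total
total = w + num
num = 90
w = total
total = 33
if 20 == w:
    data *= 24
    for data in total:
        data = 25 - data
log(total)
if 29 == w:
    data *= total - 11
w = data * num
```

Transformed code:
total = total * (0 <= data)
w = w * (data - total)
total = w + 90
w = total
total = 33
if 20 == w:
    data = data * 24
    for data in total:
        data = 25 - data
log(total)
if 29 == w:
    data = data * (total - 11)
w = data * 90

w = data * 90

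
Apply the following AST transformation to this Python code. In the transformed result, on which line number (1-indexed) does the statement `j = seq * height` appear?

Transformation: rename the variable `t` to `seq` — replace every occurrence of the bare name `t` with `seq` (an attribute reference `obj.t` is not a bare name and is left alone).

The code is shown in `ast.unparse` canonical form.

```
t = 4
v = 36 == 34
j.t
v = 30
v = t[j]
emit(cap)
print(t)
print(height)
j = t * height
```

9

Transformed code:
seq = 4
v = 36 == 34
j.t
v = 30
v = seq[j]
emit(cap)
print(seq)
print(height)
j = seq * height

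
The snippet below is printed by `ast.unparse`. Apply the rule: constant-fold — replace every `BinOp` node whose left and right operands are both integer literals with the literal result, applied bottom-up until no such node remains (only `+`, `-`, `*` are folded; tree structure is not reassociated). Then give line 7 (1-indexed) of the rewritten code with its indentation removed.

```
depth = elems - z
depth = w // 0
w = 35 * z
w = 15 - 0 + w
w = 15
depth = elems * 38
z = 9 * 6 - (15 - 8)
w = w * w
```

Transformed code:
depth = elems - z
depth = w // 0
w = 35 * z
w = 15 + w
w = 15
depth = elems * 38
z = 47
w = w * w

z = 47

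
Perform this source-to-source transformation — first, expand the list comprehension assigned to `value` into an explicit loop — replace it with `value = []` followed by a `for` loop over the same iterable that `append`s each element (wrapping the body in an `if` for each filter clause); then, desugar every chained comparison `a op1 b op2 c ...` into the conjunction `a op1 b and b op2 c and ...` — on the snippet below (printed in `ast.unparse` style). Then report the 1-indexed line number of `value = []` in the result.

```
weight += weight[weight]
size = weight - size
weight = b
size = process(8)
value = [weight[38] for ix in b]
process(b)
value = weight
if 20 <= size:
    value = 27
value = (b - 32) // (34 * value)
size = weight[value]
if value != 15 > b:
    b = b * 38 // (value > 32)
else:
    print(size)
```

5

Transformed code:
weight += weight[weight]
size = weight - size
weight = b
size = process(8)
value = []
for ix in b:
    value.append(weight[38])
process(b)
value = weight
if 20 <= size:
    value = 27
value = (b - 32) // (34 * value)
size = weight[value]
if value != 15 and 15 > b:
    b = b * 38 // (value > 32)
else:
    print(size)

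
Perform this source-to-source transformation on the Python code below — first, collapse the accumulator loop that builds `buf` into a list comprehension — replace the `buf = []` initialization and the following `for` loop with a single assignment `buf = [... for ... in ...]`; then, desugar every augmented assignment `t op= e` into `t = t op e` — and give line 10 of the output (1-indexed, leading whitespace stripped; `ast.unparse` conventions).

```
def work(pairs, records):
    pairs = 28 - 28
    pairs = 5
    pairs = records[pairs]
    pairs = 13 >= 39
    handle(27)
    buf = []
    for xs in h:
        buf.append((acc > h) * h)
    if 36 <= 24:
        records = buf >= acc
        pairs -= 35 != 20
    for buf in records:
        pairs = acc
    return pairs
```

Transformed code:
def work(pairs, records):
    pairs = 28 - 28
    pairs = 5
    pairs = records[pairs]
    pairs = 13 >= 39
    handle(27)
    buf = [(acc > h) * h for xs in h]
    if 36 <= 24:
        records = buf >= acc
        pairs = pairs - (35 != 20)
    for buf in records:
        pairs = acc
    return pairs

pairs = pairs - (35 != 20)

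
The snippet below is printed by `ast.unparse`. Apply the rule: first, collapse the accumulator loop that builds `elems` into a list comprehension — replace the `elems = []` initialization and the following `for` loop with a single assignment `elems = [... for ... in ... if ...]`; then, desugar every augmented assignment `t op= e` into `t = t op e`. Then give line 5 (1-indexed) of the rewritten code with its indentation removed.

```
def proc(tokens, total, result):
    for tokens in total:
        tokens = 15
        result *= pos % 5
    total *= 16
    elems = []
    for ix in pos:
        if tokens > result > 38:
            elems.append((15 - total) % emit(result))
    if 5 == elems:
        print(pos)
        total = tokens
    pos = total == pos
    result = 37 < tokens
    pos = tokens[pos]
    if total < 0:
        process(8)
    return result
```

Transformed code:
def proc(tokens, total, result):
    for tokens in total:
        tokens = 15
        result = result * (pos % 5)
    total = total * 16
    elems = [(15 - total) % emit(result) for ix in pos if tokens > result > 38]
    if 5 == elems:
        print(pos)
        total = tokens
    pos = total == pos
    result = 37 < tokens
    pos = tokens[pos]
    if total < 0:
        process(8)
    return result

total = total * 16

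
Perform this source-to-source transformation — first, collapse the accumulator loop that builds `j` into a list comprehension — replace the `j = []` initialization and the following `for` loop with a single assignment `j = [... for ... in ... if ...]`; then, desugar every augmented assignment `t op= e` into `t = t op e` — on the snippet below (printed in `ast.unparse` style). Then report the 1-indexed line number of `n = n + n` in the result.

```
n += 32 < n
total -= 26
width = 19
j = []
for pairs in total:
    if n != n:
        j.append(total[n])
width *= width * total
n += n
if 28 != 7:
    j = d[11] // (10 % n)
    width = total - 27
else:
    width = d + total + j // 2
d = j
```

6

Transformed code:
n = n + (32 < n)
total = total - 26
width = 19
j = [total[n] for pairs in total if n != n]
width = width * (width * total)
n = n + n
if 28 != 7:
    j = d[11] // (10 % n)
    width = total - 27
else:
    width = d + total + j // 2
d = j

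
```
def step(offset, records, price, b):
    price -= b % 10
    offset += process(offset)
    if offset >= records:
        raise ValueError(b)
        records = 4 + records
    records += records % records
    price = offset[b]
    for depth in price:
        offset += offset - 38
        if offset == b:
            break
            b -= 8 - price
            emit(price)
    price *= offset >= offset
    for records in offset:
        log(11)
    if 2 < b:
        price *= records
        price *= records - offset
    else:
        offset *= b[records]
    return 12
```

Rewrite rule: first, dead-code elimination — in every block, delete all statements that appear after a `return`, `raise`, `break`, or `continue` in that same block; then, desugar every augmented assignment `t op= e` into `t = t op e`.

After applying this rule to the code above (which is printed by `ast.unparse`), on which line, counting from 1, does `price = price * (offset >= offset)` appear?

12

Transformed code:
def step(offset, records, price, b):
    price = price - b % 10
    offset = offset + process(offset)
    if offset >= records:
        raise ValueError(b)
    records = records + records % records
    price = offset[b]
    for depth in price:
        offset = offset + (offset - 38)
        if offset == b:
            break
    price = price * (offset >= offset)
    for records in offset:
        log(11)
    if 2 < b:
        price = price * records
        price = price * (records - offset)
    else:
        offset = offset * b[records]
    return 12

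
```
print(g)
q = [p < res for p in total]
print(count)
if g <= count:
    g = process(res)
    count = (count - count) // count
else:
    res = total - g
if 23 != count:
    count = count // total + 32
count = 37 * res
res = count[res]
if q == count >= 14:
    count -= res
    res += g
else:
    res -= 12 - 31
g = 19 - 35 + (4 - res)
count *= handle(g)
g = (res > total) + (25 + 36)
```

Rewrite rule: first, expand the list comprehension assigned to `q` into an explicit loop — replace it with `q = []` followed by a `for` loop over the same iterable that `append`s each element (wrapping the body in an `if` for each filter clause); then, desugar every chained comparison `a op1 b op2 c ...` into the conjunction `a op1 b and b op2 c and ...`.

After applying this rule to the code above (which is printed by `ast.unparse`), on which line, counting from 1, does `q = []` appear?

Transformed code:
print(g)
q = []
for p in total:
    q.append(p < res)
print(count)
if g <= count:
    g = process(res)
    count = (count - count) // count
else:
    res = total - g
if 23 != count:
    count = count // total + 32
count = 37 * res
res = count[res]
if q == count and count >= 14:
    count -= res
    res += g
else:
    res -= 12 - 31
g = 19 - 35 + (4 - res)
count *= handle(g)
g = (res > total) + (25 + 36)

2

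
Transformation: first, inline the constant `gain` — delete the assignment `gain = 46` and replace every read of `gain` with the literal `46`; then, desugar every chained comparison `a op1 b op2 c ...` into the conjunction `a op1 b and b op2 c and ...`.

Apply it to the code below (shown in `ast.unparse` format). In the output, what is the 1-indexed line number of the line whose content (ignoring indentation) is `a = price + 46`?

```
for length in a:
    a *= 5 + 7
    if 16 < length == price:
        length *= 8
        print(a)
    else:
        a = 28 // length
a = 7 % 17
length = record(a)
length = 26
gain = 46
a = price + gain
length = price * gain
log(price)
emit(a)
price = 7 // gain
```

11

Transformed code:
for length in a:
    a *= 5 + 7
    if 16 < length and length == price:
        length *= 8
        print(a)
    else:
        a = 28 // length
a = 7 % 17
length = record(a)
length = 26
a = price + 46
length = price * 46
log(price)
emit(a)
price = 7 // 46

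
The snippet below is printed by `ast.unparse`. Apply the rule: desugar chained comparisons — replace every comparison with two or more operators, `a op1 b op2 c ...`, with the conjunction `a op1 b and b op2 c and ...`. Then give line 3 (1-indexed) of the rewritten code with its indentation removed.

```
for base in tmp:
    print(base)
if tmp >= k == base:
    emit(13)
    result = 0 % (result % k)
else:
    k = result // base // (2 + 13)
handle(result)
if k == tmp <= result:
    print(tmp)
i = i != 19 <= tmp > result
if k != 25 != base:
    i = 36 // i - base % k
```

if tmp >= k and k == base:

Transformed code:
for base in tmp:
    print(base)
if tmp >= k and k == base:
    emit(13)
    result = 0 % (result % k)
else:
    k = result // base // (2 + 13)
handle(result)
if k == tmp and tmp <= result:
    print(tmp)
i = i != 19 and 19 <= tmp and (tmp > result)
if k != 25 and 25 != base:
    i = 36 // i - base % k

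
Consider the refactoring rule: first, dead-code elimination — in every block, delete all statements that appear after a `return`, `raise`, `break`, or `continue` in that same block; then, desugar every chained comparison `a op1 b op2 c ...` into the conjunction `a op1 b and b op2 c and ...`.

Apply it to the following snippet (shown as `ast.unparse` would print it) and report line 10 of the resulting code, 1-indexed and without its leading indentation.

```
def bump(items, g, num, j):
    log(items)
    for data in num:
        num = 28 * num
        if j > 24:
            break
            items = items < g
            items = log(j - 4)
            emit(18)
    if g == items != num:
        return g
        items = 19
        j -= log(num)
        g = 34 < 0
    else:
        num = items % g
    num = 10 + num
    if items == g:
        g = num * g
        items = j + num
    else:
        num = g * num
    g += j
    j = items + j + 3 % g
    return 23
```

num = items % g

Transformed code:
def bump(items, g, num, j):
    log(items)
    for data in num:
        num = 28 * num
        if j > 24:
            break
    if g == items and items != num:
        return g
    else:
        num = items % g
    num = 10 + num
    if items == g:
        g = num * g
        items = j + num
    else:
        num = g * num
    g += j
    j = items + j + 3 % g
    return 23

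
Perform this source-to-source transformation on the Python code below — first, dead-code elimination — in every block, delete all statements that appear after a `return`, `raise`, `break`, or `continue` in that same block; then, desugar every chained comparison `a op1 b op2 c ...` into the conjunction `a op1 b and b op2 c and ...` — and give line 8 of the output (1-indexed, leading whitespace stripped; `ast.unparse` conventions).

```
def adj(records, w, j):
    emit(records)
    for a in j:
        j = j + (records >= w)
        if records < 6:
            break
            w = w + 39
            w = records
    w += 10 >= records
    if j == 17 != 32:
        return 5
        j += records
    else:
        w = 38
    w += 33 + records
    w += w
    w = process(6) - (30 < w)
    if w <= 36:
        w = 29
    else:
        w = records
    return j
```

if j == 17 and 17 != 32:

Transformed code:
def adj(records, w, j):
    emit(records)
    for a in j:
        j = j + (records >= w)
        if records < 6:
            break
    w += 10 >= records
    if j == 17 and 17 != 32:
        return 5
    else:
        w = 38
    w += 33 + records
    w += w
    w = process(6) - (30 < w)
    if w <= 36:
        w = 29
    else:
        w = records
    return j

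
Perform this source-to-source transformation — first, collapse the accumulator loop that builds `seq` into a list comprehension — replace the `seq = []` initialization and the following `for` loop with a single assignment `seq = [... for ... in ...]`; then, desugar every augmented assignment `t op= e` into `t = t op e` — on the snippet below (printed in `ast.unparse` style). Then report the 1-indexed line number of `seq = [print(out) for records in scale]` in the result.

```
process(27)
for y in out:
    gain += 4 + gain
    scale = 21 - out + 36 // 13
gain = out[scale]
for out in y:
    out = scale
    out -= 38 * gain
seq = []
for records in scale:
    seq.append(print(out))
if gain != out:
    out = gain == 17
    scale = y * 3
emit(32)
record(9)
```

Transformed code:
process(27)
for y in out:
    gain = gain + (4 + gain)
    scale = 21 - out + 36 // 13
gain = out[scale]
for out in y:
    out = scale
    out = out - 38 * gain
seq = [print(out) for records in scale]
if gain != out:
    out = gain == 17
    scale = y * 3
emit(32)
record(9)

9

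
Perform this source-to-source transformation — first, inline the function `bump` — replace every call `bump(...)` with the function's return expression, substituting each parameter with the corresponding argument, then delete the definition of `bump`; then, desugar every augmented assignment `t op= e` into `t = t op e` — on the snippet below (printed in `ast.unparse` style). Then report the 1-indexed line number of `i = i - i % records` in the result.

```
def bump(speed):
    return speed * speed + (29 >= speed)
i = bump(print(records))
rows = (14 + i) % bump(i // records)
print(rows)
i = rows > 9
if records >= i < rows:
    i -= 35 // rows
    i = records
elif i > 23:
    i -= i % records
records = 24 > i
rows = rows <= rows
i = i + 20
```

9

Transformed code:
i = print(records) * print(records) + (29 >= print(records))
rows = (14 + i) % (i // records * (i // records) + (29 >= i // records))
print(rows)
i = rows > 9
if records >= i < rows:
    i = i - 35 // rows
    i = records
elif i > 23:
    i = i - i % records
records = 24 > i
rows = rows <= rows
i = i + 20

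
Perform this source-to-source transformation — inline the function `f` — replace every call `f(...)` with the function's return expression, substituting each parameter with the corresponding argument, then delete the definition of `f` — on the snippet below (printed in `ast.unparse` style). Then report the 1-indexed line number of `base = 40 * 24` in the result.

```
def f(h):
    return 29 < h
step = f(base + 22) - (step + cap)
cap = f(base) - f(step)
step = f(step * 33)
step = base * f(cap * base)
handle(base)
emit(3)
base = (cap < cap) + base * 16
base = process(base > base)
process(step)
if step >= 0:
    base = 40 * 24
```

Transformed code:
step = (29 < base + 22) - (step + cap)
cap = (29 < base) - (29 < step)
step = 29 < step * 33
step = base * (29 < cap * base)
handle(base)
emit(3)
base = (cap < cap) + base * 16
base = process(base > base)
process(step)
if step >= 0:
    base = 40 * 24

11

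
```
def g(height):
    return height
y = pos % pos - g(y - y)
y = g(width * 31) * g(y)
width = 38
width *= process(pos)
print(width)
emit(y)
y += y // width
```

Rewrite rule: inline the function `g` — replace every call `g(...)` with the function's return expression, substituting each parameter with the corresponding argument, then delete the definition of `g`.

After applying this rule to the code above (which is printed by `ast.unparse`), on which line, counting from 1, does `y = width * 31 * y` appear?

2

Transformed code:
y = pos % pos - (y - y)
y = width * 31 * y
width = 38
width *= process(pos)
print(width)
emit(y)
y += y // width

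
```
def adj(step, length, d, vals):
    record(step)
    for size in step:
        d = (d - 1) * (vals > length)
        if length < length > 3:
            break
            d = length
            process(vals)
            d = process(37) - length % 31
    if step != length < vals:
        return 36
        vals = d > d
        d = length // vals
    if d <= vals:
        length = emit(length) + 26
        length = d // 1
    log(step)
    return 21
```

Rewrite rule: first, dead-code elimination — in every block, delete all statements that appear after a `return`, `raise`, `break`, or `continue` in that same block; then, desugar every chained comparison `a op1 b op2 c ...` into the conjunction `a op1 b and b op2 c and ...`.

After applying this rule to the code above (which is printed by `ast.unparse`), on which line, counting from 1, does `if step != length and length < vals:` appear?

7

Transformed code:
def adj(step, length, d, vals):
    record(step)
    for size in step:
        d = (d - 1) * (vals > length)
        if length < length and length > 3:
            break
    if step != length and length < vals:
        return 36
    if d <= vals:
        length = emit(length) + 26
        length = d // 1
    log(step)
    return 21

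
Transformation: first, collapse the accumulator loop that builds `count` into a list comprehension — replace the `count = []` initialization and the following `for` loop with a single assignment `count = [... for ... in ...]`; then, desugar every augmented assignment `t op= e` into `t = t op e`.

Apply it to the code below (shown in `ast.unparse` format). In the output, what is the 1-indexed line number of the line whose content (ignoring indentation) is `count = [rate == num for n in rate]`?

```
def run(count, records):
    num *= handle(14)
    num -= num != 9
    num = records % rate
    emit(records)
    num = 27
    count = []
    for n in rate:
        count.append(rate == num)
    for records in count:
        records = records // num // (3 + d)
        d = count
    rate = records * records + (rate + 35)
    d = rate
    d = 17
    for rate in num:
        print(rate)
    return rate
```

7

Transformed code:
def run(count, records):
    num = num * handle(14)
    num = num - (num != 9)
    num = records % rate
    emit(records)
    num = 27
    count = [rate == num for n in rate]
    for records in count:
        records = records // num // (3 + d)
        d = count
    rate = records * records + (rate + 35)
    d = rate
    d = 17
    for rate in num:
        print(rate)
    return rate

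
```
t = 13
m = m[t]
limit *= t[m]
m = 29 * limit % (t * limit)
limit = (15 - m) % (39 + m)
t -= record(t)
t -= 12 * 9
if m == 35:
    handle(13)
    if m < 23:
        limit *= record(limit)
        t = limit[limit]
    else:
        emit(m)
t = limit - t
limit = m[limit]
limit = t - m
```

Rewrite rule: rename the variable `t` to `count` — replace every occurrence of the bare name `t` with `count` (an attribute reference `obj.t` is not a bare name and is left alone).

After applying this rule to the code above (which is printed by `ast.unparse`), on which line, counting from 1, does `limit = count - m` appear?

Transformed code:
count = 13
m = m[count]
limit *= count[m]
m = 29 * limit % (count * limit)
limit = (15 - m) % (39 + m)
count -= record(count)
count -= 12 * 9
if m == 35:
    handle(13)
    if m < 23:
        limit *= record(limit)
        count = limit[limit]
    else:
        emit(m)
count = limit - count
limit = m[limit]
limit = count - m

17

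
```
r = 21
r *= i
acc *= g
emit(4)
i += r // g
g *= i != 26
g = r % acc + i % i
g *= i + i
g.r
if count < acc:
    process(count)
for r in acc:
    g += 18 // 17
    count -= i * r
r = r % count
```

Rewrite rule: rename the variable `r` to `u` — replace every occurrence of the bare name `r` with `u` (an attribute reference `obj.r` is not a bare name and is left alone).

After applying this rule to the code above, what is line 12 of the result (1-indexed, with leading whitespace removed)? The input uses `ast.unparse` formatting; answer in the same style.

Transformed code:
u = 21
u *= i
acc *= g
emit(4)
i += u // g
g *= i != 26
g = u % acc + i % i
g *= i + i
g.r
if count < acc:
    process(count)
for u in acc:
    g += 18 // 17
    count -= i * u
u = u % count

for u in acc:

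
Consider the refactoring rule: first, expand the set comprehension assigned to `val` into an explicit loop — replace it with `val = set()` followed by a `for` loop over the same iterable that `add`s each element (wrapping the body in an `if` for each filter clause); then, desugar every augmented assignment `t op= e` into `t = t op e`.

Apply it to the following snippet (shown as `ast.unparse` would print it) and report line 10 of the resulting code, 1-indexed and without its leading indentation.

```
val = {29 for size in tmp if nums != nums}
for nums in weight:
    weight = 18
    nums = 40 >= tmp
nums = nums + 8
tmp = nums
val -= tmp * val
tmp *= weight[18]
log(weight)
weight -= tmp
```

Transformed code:
val = set()
for size in tmp:
    if nums != nums:
        val.add(29)
for nums in weight:
    weight = 18
    nums = 40 >= tmp
nums = nums + 8
tmp = nums
val = val - tmp * val
tmp = tmp * weight[18]
log(weight)
weight = weight - tmp

val = val - tmp * val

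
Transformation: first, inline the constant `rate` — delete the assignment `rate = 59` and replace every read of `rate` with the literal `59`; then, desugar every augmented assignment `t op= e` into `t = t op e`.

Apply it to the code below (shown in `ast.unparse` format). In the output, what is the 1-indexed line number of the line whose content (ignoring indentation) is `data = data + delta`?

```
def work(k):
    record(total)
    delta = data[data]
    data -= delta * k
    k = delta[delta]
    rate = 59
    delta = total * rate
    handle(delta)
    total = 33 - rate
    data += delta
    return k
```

Transformed code:
def work(k):
    record(total)
    delta = data[data]
    data = data - delta * k
    k = delta[delta]
    delta = total * 59
    handle(delta)
    total = 33 - 59
    data = data + delta
    return k

9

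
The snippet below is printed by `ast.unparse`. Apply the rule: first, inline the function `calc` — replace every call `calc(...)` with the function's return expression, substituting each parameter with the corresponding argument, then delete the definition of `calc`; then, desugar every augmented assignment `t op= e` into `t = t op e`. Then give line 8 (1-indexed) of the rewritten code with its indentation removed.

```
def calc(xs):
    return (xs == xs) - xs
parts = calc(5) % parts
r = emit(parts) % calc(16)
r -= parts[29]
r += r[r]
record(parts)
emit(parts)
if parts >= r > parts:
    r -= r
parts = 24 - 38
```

r = r - r

Transformed code:
parts = ((5 == 5) - 5) % parts
r = emit(parts) % ((16 == 16) - 16)
r = r - parts[29]
r = r + r[r]
record(parts)
emit(parts)
if parts >= r > parts:
    r = r - r
parts = 24 - 38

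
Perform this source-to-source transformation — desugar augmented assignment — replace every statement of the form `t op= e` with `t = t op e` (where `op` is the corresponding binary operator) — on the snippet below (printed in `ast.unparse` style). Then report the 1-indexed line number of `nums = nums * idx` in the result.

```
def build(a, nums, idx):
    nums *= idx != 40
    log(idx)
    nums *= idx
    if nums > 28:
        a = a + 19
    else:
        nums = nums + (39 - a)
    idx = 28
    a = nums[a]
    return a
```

4

Transformed code:
def build(a, nums, idx):
    nums = nums * (idx != 40)
    log(idx)
    nums = nums * idx
    if nums > 28:
        a = a + 19
    else:
        nums = nums + (39 - a)
    idx = 28
    a = nums[a]
    return a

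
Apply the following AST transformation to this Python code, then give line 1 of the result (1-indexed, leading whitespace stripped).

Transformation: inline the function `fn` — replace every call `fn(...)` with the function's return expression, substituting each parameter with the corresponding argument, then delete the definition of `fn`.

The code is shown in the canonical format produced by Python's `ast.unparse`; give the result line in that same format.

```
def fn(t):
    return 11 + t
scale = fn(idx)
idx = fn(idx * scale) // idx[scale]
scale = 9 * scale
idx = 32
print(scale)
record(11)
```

Transformed code:
scale = 11 + idx
idx = (11 + idx * scale) // idx[scale]
scale = 9 * scale
idx = 32
print(scale)
record(11)

scale = 11 + idx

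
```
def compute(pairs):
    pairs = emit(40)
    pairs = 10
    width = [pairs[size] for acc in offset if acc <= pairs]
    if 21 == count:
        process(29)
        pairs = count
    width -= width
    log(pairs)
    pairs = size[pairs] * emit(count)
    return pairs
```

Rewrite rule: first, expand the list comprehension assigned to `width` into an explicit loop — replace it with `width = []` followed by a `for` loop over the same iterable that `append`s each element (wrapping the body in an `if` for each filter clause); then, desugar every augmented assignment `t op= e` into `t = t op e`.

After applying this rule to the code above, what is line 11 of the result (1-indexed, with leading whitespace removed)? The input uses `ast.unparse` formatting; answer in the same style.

width = width - width

Transformed code:
def compute(pairs):
    pairs = emit(40)
    pairs = 10
    width = []
    for acc in offset:
        if acc <= pairs:
            width.append(pairs[size])
    if 21 == count:
        process(29)
        pairs = count
    width = width - width
    log(pairs)
    pairs = size[pairs] * emit(count)
    return pairs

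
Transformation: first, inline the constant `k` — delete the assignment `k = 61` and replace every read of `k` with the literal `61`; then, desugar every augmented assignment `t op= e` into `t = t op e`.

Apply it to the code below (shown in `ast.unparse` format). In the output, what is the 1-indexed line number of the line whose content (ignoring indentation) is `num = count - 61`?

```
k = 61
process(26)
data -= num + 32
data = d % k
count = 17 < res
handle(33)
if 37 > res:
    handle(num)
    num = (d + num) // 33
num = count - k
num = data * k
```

9

Transformed code:
process(26)
data = data - (num + 32)
data = d % 61
count = 17 < res
handle(33)
if 37 > res:
    handle(num)
    num = (d + num) // 33
num = count - 61
num = data * 61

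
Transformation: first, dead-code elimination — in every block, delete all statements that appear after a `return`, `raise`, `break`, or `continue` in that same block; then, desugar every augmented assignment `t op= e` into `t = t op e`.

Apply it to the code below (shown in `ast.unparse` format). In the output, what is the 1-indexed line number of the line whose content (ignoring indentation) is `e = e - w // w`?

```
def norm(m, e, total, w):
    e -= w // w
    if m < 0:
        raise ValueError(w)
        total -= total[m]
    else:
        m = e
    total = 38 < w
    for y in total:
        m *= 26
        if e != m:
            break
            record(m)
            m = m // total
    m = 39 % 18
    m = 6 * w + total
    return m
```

Transformed code:
def norm(m, e, total, w):
    e = e - w // w
    if m < 0:
        raise ValueError(w)
    else:
        m = e
    total = 38 < w
    for y in total:
        m = m * 26
        if e != m:
            break
    m = 39 % 18
    m = 6 * w + total
    return m

2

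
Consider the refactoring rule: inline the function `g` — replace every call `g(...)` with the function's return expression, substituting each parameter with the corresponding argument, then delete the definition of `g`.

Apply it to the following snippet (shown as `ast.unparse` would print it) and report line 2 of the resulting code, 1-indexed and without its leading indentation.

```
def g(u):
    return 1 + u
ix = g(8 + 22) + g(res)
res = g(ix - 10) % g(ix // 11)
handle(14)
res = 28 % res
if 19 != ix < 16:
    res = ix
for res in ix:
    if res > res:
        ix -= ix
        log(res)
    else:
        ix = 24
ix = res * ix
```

res = (1 + (ix - 10)) % (1 + ix // 11)

Transformed code:
ix = 1 + (8 + 22) + (1 + res)
res = (1 + (ix - 10)) % (1 + ix // 11)
handle(14)
res = 28 % res
if 19 != ix < 16:
    res = ix
for res in ix:
    if res > res:
        ix -= ix
        log(res)
    else:
        ix = 24
ix = res * ix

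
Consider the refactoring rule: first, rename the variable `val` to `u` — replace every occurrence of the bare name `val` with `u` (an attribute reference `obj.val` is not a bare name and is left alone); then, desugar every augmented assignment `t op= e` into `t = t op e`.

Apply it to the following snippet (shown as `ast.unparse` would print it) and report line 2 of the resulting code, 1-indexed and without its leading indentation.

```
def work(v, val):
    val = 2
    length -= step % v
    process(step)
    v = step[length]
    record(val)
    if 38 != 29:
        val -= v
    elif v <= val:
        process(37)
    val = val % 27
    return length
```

u = 2

Transformed code:
def work(v, u):
    u = 2
    length = length - step % v
    process(step)
    v = step[length]
    record(u)
    if 38 != 29:
        u = u - v
    elif v <= u:
        process(37)
    u = u % 27
    return length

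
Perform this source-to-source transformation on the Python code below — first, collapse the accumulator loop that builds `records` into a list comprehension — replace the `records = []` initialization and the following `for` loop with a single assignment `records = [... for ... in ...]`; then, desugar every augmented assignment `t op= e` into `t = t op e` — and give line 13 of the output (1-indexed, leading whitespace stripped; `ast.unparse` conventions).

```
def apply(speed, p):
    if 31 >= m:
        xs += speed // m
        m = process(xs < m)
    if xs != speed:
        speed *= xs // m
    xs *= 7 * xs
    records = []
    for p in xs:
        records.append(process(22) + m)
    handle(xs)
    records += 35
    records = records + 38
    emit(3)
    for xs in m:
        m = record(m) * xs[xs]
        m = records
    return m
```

Transformed code:
def apply(speed, p):
    if 31 >= m:
        xs = xs + speed // m
        m = process(xs < m)
    if xs != speed:
        speed = speed * (xs // m)
    xs = xs * (7 * xs)
    records = [process(22) + m for p in xs]
    handle(xs)
    records = records + 35
    records = records + 38
    emit(3)
    for xs in m:
        m = record(m) * xs[xs]
        m = records
    return m

for xs in m:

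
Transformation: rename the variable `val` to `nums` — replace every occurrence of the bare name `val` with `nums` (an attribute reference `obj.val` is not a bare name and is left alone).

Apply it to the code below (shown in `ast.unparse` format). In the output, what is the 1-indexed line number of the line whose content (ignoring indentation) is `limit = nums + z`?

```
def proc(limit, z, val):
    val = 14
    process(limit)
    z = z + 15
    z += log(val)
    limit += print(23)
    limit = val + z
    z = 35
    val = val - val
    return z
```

Transformed code:
def proc(limit, z, nums):
    nums = 14
    process(limit)
    z = z + 15
    z += log(nums)
    limit += print(23)
    limit = nums + z
    z = 35
    nums = nums - nums
    return z

7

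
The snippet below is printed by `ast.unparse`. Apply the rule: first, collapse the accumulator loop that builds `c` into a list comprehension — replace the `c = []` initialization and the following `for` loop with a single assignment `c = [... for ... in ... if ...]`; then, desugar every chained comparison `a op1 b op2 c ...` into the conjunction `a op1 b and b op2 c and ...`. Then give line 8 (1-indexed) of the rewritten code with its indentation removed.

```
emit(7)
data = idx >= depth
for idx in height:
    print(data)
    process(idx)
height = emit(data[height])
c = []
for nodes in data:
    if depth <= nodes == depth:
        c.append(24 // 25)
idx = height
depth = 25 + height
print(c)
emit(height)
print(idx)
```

Transformed code:
emit(7)
data = idx >= depth
for idx in height:
    print(data)
    process(idx)
height = emit(data[height])
c = [24 // 25 for nodes in data if depth <= nodes and nodes == depth]
idx = height
depth = 25 + height
print(c)
emit(height)
print(idx)

idx = height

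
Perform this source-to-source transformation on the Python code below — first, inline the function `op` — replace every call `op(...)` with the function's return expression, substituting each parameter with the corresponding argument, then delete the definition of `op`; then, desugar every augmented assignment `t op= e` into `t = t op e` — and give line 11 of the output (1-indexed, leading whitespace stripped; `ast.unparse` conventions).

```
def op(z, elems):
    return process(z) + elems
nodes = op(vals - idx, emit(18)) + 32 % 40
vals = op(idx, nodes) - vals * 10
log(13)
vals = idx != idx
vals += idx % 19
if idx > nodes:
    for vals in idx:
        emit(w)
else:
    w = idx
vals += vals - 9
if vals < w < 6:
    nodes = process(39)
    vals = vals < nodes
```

vals = vals + (vals - 9)

Transformed code:
nodes = process(vals - idx) + emit(18) + 32 % 40
vals = process(idx) + nodes - vals * 10
log(13)
vals = idx != idx
vals = vals + idx % 19
if idx > nodes:
    for vals in idx:
        emit(w)
else:
    w = idx
vals = vals + (vals - 9)
if vals < w < 6:
    nodes = process(39)
    vals = vals < nodes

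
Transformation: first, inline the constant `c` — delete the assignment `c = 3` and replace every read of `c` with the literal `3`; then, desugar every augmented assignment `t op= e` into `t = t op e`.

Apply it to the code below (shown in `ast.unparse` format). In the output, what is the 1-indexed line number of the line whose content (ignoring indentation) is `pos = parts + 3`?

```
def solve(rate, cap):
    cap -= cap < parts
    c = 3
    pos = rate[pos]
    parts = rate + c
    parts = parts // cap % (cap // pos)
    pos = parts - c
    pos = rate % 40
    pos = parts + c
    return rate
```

Transformed code:
def solve(rate, cap):
    cap = cap - (cap < parts)
    pos = rate[pos]
    parts = rate + 3
    parts = parts // cap % (cap // pos)
    pos = parts - 3
    pos = rate % 40
    pos = parts + 3
    return rate

8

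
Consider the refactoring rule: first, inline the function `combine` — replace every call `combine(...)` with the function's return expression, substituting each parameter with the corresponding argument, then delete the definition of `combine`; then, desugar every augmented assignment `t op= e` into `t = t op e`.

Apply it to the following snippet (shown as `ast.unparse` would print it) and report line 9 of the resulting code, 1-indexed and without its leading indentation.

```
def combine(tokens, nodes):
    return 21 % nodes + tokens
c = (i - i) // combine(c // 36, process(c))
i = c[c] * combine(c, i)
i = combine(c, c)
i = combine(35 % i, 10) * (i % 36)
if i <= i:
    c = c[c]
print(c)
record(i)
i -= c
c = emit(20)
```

Transformed code:
c = (i - i) // (21 % process(c) + c // 36)
i = c[c] * (21 % i + c)
i = 21 % c + c
i = (21 % 10 + 35 % i) * (i % 36)
if i <= i:
    c = c[c]
print(c)
record(i)
i = i - c
c = emit(20)

i = i - c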